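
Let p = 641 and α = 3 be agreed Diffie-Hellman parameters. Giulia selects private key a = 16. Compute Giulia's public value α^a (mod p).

Public value = 3^16 (mod 641).
3^1 ≡ 3 (mod 641)
3^2 = (3^1)^2 ≡ 3^2 = 9 ≡ 9 (mod 641)
3^4 = (3^2)^2 ≡ 9^2 = 81 ≡ 81 (mod 641)
3^8 = (3^4)^2 ≡ 81^2 = 6561 ≡ 151 (mod 641)
3^16 = (3^8)^2 ≡ 151^2 = 22801 ≡ 366 (mod 641)

366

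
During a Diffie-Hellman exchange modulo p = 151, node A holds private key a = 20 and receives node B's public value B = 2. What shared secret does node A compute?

32

Shared key K = 2^20 mod 151.
2^1 ≡ 2 (mod 151)
2^2 = (2^1)^2 ≡ 2^2 = 4 ≡ 4 (mod 151)
2^4 = (2^2)^2 ≡ 4^2 = 16 ≡ 16 (mod 151)
2^8 = (2^4)^2 ≡ 16^2 = 256 ≡ 105 (mod 151)
2^16 = (2^8)^2 ≡ 105^2 = 11025 ≡ 2 (mod 151)
2^20 = 2^16 · 2^4 ≡ 2 · 16 ≡ 32 (mod 151).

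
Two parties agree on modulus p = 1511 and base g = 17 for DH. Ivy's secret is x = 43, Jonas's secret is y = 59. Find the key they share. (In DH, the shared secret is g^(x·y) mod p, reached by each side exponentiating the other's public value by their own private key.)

506

Jonas sends B = g^y mod p = 17^59 mod 1511.
17^1 ≡ 17 (mod 1511)
17^2 = (17^1)^2 ≡ 17^2 = 289 ≡ 289 (mod 1511)
17^4 = (17^2)^2 ≡ 289^2 = 83521 ≡ 416 (mod 1511)
17^8 = (17^4)^2 ≡ 416^2 = 173056 ≡ 802 (mod 1511)
17^16 = (17^8)^2 ≡ 802^2 = 643204 ≡ 1029 (mod 1511)
17^32 = (17^16)^2 ≡ 1029^2 = 1058841 ≡ 1141 (mod 1511)
17^59 = 17^32 · 17^16 · 17^8 · 17^2 · 17^1 ≡ 1141 · 1029 · 802 · 289 · 17 ≡ 239 (mod 1511).
So B = 239. Ivy then computes K = B^x mod p = 239^43 mod 1511.
239^1 ≡ 239 (mod 1511)
239^2 = (239^1)^2 ≡ 239^2 = 57121 ≡ 1214 (mod 1511)
239^4 = (239^2)^2 ≡ 1214^2 = 1473796 ≡ 571 (mod 1511)
239^8 = (239^4)^2 ≡ 571^2 = 326041 ≡ 1176 (mod 1511)
239^16 = (239^8)^2 ≡ 1176^2 = 1382976 ≡ 411 (mod 1511)
239^32 = (239^16)^2 ≡ 411^2 = 168921 ≡ 1200 (mod 1511)
239^43 = 239^32 · 239^8 · 239^2 · 239^1 ≡ 1200 · 1176 · 1214 · 239 ≡ 506 (mod 1511).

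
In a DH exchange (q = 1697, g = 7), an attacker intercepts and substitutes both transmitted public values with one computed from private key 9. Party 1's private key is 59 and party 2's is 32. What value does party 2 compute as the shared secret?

Party 2 receives an attacker's public value M = 7^9 mod 1697 instead of the honest one.
7^1 ≡ 7 (mod 1697)
7^2 = (7^1)^2 ≡ 7^2 = 49 ≡ 49 (mod 1697)
7^4 = (7^2)^2 ≡ 49^2 = 2401 ≡ 704 (mod 1697)
7^8 = (7^4)^2 ≡ 704^2 = 495616 ≡ 92 (mod 1697)
7^9 = 7^8 · 7^1 ≡ 92 · 7 ≡ 644 (mod 1697).
So M = 644. Party 2 computes K = M^32 mod 1697.
644^1 ≡ 644 (mod 1697)
644^2 = (644^1)^2 ≡ 644^2 = 414736 ≡ 668 (mod 1697)
644^4 = (644^2)^2 ≡ 668^2 = 446224 ≡ 1610 (mod 1697)
644^8 = (644^4)^2 ≡ 1610^2 = 2592100 ≡ 781 (mod 1697)
644^16 = (644^8)^2 ≡ 781^2 = 609961 ≡ 738 (mod 1697)
644^32 = (644^16)^2 ≡ 738^2 = 544644 ≡ 1604 (mod 1697)

1604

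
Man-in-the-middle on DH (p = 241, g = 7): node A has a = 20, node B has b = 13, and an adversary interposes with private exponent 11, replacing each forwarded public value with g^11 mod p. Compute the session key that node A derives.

Node A receives an adversary's public value M = 7^11 mod 241 instead of the honest one.
7^1 ≡ 7 (mod 241)
7^2 = (7^1)^2 ≡ 7^2 = 49 ≡ 49 (mod 241)
7^4 = (7^2)^2 ≡ 49^2 = 2401 ≡ 232 (mod 241)
7^8 = (7^4)^2 ≡ 232^2 = 53824 ≡ 81 (mod 241)
7^11 = 7^8 · 7^2 · 7^1 ≡ 81 · 49 · 7 ≡ 68 (mod 241).
So M = 68. Node A computes K = M^20 mod 241.
68^1 ≡ 68 (mod 241)
68^2 = (68^1)^2 ≡ 68^2 = 4624 ≡ 45 (mod 241)
68^4 = (68^2)^2 ≡ 45^2 = 2025 ≡ 97 (mod 241)
68^8 = (68^4)^2 ≡ 97^2 = 9409 ≡ 10 (mod 241)
68^16 = (68^8)^2 ≡ 10^2 = 100 ≡ 100 (mod 241)
68^20 = 68^16 · 68^4 ≡ 100 · 97 ≡ 60 (mod 241).

60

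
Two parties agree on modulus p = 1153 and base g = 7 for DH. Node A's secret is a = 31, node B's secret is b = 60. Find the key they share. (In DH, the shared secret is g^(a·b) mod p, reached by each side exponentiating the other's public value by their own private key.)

512

Node A sends A = g^a mod p = 7^31 mod 1153.
7^1 ≡ 7 (mod 1153)
7^2 = (7^1)^2 ≡ 7^2 = 49 ≡ 49 (mod 1153)
7^4 = (7^2)^2 ≡ 49^2 = 2401 ≡ 95 (mod 1153)
7^8 = (7^4)^2 ≡ 95^2 = 9025 ≡ 954 (mod 1153)
7^16 = (7^8)^2 ≡ 954^2 = 910116 ≡ 399 (mod 1153)
7^31 = 7^16 · 7^8 · 7^4 · 7^2 · 7^1 ≡ 399 · 954 · 95 · 49 · 7 ≡ 836 (mod 1153).
So A = 836. Node B then computes K = A^b mod p = 836^60 mod 1153.
836^1 ≡ 836 (mod 1153)
836^2 = (836^1)^2 ≡ 836^2 = 698896 ≡ 178 (mod 1153)
836^4 = (836^2)^2 ≡ 178^2 = 31684 ≡ 553 (mod 1153)
836^8 = (836^4)^2 ≡ 553^2 = 305809 ≡ 264 (mod 1153)
836^16 = (836^8)^2 ≡ 264^2 = 69696 ≡ 516 (mod 1153)
836^32 = (836^16)^2 ≡ 516^2 = 266256 ≡ 1066 (mod 1153)
836^60 = 836^32 · 836^16 · 836^8 · 836^4 ≡ 1066 · 516 · 264 · 553 ≡ 512 (mod 1153).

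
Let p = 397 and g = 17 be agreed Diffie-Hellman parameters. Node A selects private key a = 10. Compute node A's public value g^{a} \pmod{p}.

Public value = 17^{10} \pmod{397}.
17^1 ≡ 17 (mod 397)
17^2 = (17^1)^2 ≡ 17^2 = 289 ≡ 289 (mod 397)
17^4 = (17^2)^2 ≡ 289^2 = 83521 ≡ 151 (mod 397)
17^8 = (17^4)^2 ≡ 151^2 = 22801 ≡ 172 (mod 397)
17^10 = 17^8 · 17^2 ≡ 172 · 289 ≡ 83 (mod 397).

83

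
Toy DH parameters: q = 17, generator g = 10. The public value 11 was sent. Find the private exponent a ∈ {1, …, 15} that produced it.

13

Try successive powers of 10 modulo 17:
10^1 ≡ 10
10^2 ≡ 15
10^3 ≡ 14
10^4 ≡ 4
10^5 ≡ 6
10^6 ≡ 9
10^7 ≡ 5
10^8 ≡ 16
10^9 ≡ 7
10^10 ≡ 2
10^11 ≡ 3
10^12 ≡ 13
10^13 ≡ 11
Found: a = 13.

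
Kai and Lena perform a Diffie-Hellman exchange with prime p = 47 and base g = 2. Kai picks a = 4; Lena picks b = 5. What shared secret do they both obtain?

6

Kai sends A = g^a mod p = 2^4 mod 47.
2^1 ≡ 2 (mod 47)
2^2 = (2^1)^2 ≡ 2^2 = 4 ≡ 4 (mod 47)
2^4 = (2^2)^2 ≡ 4^2 = 16 ≡ 16 (mod 47)
So A = 16. Lena then computes K = A^b mod p = 16^5 mod 47.
16^1 ≡ 16 (mod 47)
16^2 = (16^1)^2 ≡ 16^2 = 256 ≡ 21 (mod 47)
16^4 = (16^2)^2 ≡ 21^2 = 441 ≡ 18 (mod 47)
16^5 = 16^4 · 16^1 ≡ 18 · 16 ≡ 6 (mod 47).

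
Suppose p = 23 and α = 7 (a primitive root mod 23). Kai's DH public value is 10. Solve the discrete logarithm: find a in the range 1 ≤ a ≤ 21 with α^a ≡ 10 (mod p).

21

Try successive powers of 7 modulo 23:
7^1 ≡ 7
7^2 ≡ 3
7^3 ≡ 21
7^4 ≡ 9
7^5 ≡ 17
7^6 ≡ 4
7^7 ≡ 5
7^8 ≡ 12
7^9 ≡ 15
7^10 ≡ 13
7^11 ≡ 22
7^12 ≡ 16
7^13 ≡ 20
7^14 ≡ 2
7^15 ≡ 14
7^16 ≡ 6
7^17 ≡ 19
7^18 ≡ 18
7^19 ≡ 11
7^20 ≡ 8
7^21 ≡ 10
Found: a = 21.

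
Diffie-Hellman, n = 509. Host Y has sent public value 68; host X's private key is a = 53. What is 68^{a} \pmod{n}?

Shared key K = 68^53 mod 509.
68^1 ≡ 68 (mod 509)
68^2 = (68^1)^2 ≡ 68^2 = 4624 ≡ 43 (mod 509)
68^4 = (68^2)^2 ≡ 43^2 = 1849 ≡ 322 (mod 509)
68^8 = (68^4)^2 ≡ 322^2 = 103684 ≡ 357 (mod 509)
68^16 = (68^8)^2 ≡ 357^2 = 127449 ≡ 199 (mod 509)
68^32 = (68^16)^2 ≡ 199^2 = 39601 ≡ 408 (mod 509)
68^53 = 68^32 · 68^16 · 68^4 · 68^1 ≡ 408 · 199 · 322 · 68 ≡ 313 (mod 509).

313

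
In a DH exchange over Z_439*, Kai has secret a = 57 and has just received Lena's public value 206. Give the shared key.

288

Shared key K = 206^57 mod 439.
206^1 ≡ 206 (mod 439)
206^2 = (206^1)^2 ≡ 206^2 = 42436 ≡ 292 (mod 439)
206^4 = (206^2)^2 ≡ 292^2 = 85264 ≡ 98 (mod 439)
206^8 = (206^4)^2 ≡ 98^2 = 9604 ≡ 385 (mod 439)
206^16 = (206^8)^2 ≡ 385^2 = 148225 ≡ 282 (mod 439)
206^32 = (206^16)^2 ≡ 282^2 = 79524 ≡ 65 (mod 439)
206^57 = 206^32 · 206^16 · 206^8 · 206^1 ≡ 65 · 282 · 385 · 206 ≡ 288 (mod 439).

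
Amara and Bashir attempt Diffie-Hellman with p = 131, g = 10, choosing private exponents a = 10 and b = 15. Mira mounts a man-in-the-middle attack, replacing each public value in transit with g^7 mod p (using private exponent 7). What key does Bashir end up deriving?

Bashir receives Mira's public value M = 10^7 mod 131 instead of the honest one.
10^1 ≡ 10 (mod 131)
10^2 = (10^1)^2 ≡ 10^2 = 100 ≡ 100 (mod 131)
10^4 = (10^2)^2 ≡ 100^2 = 10000 ≡ 44 (mod 131)
10^7 = 10^4 · 10^2 · 10^1 ≡ 44 · 100 · 10 ≡ 115 (mod 131).
So M = 115. Bashir computes K = M^15 mod 131.
115^1 ≡ 115 (mod 131)
115^2 = (115^1)^2 ≡ 115^2 = 13225 ≡ 125 (mod 131)
115^4 = (115^2)^2 ≡ 125^2 = 15625 ≡ 36 (mod 131)
115^8 = (115^4)^2 ≡ 36^2 = 1296 ≡ 117 (mod 131)
115^15 = 115^8 · 115^4 · 115^2 · 115^1 ≡ 117 · 36 · 125 · 115 ≡ 86 (mod 131).

86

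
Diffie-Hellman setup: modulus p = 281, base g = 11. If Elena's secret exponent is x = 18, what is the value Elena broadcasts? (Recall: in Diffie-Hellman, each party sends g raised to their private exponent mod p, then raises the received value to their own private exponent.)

Public value = 11^18 mod 281.
11^1 ≡ 11 (mod 281)
11^2 = (11^1)^2 ≡ 11^2 = 121 ≡ 121 (mod 281)
11^4 = (11^2)^2 ≡ 121^2 = 14641 ≡ 29 (mod 281)
11^8 = (11^4)^2 ≡ 29^2 = 841 ≡ 279 (mod 281)
11^16 = (11^8)^2 ≡ 279^2 = 77841 ≡ 4 (mod 281)
11^18 = 11^16 · 11^2 ≡ 4 · 121 ≡ 203 (mod 281).

203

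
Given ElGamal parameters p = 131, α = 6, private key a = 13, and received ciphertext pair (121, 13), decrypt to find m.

Shared mask s = c₁^a mod p = 121^13 mod 131.
121^1 ≡ 121 (mod 131)
121^2 = (121^1)^2 ≡ 121^2 = 14641 ≡ 100 (mod 131)
121^4 = (121^2)^2 ≡ 100^2 = 10000 ≡ 44 (mod 131)
121^8 = (121^4)^2 ≡ 44^2 = 1936 ≡ 102 (mod 131)
121^13 = 121^8 · 121^4 · 121^1 ≡ 102 · 44 · 121 ≡ 53 (mod 131).
So s = 53; s⁻¹ ≡ 89 (mod 131).
m = c₂ · s⁻¹ mod 131 = 13 · 89 mod 131 = 109.

109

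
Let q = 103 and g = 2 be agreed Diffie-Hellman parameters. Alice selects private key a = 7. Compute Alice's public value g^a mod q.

25

Public value = 2^7 mod 103.
2^1 ≡ 2 (mod 103)
2^2 = (2^1)^2 ≡ 2^2 = 4 ≡ 4 (mod 103)
2^4 = (2^2)^2 ≡ 4^2 = 16 ≡ 16 (mod 103)
2^7 = 2^4 · 2^2 · 2^1 ≡ 16 · 4 · 2 ≡ 25 (mod 103).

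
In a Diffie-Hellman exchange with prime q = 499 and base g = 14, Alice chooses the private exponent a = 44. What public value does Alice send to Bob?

Public value = 14^{44} \pmod{499}.
14^1 ≡ 14 (mod 499)
14^2 = (14^1)^2 ≡ 14^2 = 196 ≡ 196 (mod 499)
14^4 = (14^2)^2 ≡ 196^2 = 38416 ≡ 492 (mod 499)
14^8 = (14^4)^2 ≡ 492^2 = 242064 ≡ 49 (mod 499)
14^16 = (14^8)^2 ≡ 49^2 = 2401 ≡ 405 (mod 499)
14^32 = (14^16)^2 ≡ 405^2 = 164025 ≡ 353 (mod 499)
14^44 = 14^32 · 14^8 · 14^4 ≡ 353 · 49 · 492 ≡ 178 (mod 499).

178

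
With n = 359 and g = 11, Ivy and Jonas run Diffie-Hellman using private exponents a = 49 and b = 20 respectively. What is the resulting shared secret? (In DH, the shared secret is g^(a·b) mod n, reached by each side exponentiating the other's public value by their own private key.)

Jonas sends B = g^b mod n = 11^20 mod 359.
11^1 ≡ 11 (mod 359)
11^2 = (11^1)^2 ≡ 11^2 = 121 ≡ 121 (mod 359)
11^4 = (11^2)^2 ≡ 121^2 = 14641 ≡ 281 (mod 359)
11^8 = (11^4)^2 ≡ 281^2 = 78961 ≡ 340 (mod 359)
11^16 = (11^8)^2 ≡ 340^2 = 115600 ≡ 2 (mod 359)
11^20 = 11^16 · 11^4 ≡ 2 · 281 ≡ 203 (mod 359).
So B = 203. Ivy then computes K = B^a mod n = 203^49 mod 359.
203^1 ≡ 203 (mod 359)
203^2 = (203^1)^2 ≡ 203^2 = 41209 ≡ 283 (mod 359)
203^4 = (203^2)^2 ≡ 283^2 = 80089 ≡ 32 (mod 359)
203^8 = (203^4)^2 ≡ 32^2 = 1024 ≡ 306 (mod 359)
203^16 = (203^8)^2 ≡ 306^2 = 93636 ≡ 296 (mod 359)
203^32 = (203^16)^2 ≡ 296^2 = 87616 ≡ 20 (mod 359)
203^49 = 203^32 · 203^16 · 203^1 ≡ 20 · 296 · 203 ≡ 187 (mod 359).

187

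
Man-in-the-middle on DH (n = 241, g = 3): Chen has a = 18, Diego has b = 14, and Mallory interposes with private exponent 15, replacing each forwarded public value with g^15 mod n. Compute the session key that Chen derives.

Chen receives Mallory's public value M = 3^15 mod 241 instead of the honest one.
3^1 ≡ 3 (mod 241)
3^2 = (3^1)^2 ≡ 3^2 = 9 ≡ 9 (mod 241)
3^4 = (3^2)^2 ≡ 9^2 = 81 ≡ 81 (mod 241)
3^8 = (3^4)^2 ≡ 81^2 = 6561 ≡ 54 (mod 241)
3^15 = 3^8 · 3^4 · 3^2 · 3^1 ≡ 54 · 81 · 9 · 3 ≡ 8 (mod 241).
So M = 8. Chen computes K = M^18 mod 241.
8^1 ≡ 8 (mod 241)
8^2 = (8^1)^2 ≡ 8^2 = 64 ≡ 64 (mod 241)
8^4 = (8^2)^2 ≡ 64^2 = 4096 ≡ 240 (mod 241)
8^8 = (8^4)^2 ≡ 240^2 = 57600 ≡ 1 (mod 241)
8^16 = (8^8)^2 ≡ 1^2 = 1 ≡ 1 (mod 241)
8^18 = 8^16 · 8^2 ≡ 1 · 64 ≡ 64 (mod 241).

64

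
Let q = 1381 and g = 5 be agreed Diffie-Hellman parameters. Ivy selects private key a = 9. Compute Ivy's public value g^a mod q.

391

Public value = 5^9 mod 1381.
5^1 ≡ 5 (mod 1381)
5^2 = (5^1)^2 ≡ 5^2 = 25 ≡ 25 (mod 1381)
5^4 = (5^2)^2 ≡ 25^2 = 625 ≡ 625 (mod 1381)
5^8 = (5^4)^2 ≡ 625^2 = 390625 ≡ 1183 (mod 1381)
5^9 = 5^8 · 5^1 ≡ 1183 · 5 ≡ 391 (mod 1381).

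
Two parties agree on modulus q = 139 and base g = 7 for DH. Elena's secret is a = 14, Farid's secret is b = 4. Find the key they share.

71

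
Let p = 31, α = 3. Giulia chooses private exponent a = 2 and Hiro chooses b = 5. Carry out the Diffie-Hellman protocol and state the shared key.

Hiro sends B = α^b mod p = 3^5 mod 31.
3^1 ≡ 3 (mod 31)
3^2 = (3^1)^2 ≡ 3^2 = 9 ≡ 9 (mod 31)
3^4 = (3^2)^2 ≡ 9^2 = 81 ≡ 19 (mod 31)
3^5 = 3^4 · 3^1 ≡ 19 · 3 ≡ 26 (mod 31).
So B = 26. Giulia then computes K = B^a mod p = 26^2 mod 31.
26^1 ≡ 26 (mod 31)
26^2 = (26^1)^2 ≡ 26^2 = 676 ≡ 25 (mod 31)

25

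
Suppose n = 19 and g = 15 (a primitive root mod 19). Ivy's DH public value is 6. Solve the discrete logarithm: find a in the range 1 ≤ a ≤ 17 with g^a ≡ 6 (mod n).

16

Try successive powers of 15 modulo 19:
15^1 ≡ 15
15^2 ≡ 16
15^3 ≡ 12
15^4 ≡ 9
15^5 ≡ 2
15^6 ≡ 11
15^7 ≡ 13
15^8 ≡ 5
15^9 ≡ 18
15^10 ≡ 4
15^11 ≡ 3
15^12 ≡ 7
15^13 ≡ 10
15^14 ≡ 17
15^15 ≡ 8
15^16 ≡ 6
Found: a = 16.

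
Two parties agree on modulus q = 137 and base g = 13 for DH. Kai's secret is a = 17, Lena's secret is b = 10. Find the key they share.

100

Lena sends B = g^b mod q = 13^10 mod 137.
13^1 ≡ 13 (mod 137)
13^2 = (13^1)^2 ≡ 13^2 = 169 ≡ 32 (mod 137)
13^4 = (13^2)^2 ≡ 32^2 = 1024 ≡ 65 (mod 137)
13^8 = (13^4)^2 ≡ 65^2 = 4225 ≡ 115 (mod 137)
13^10 = 13^8 · 13^2 ≡ 115 · 32 ≡ 118 (mod 137).
So B = 118. Kai then computes K = B^a mod q = 118^17 mod 137.
118^1 ≡ 118 (mod 137)
118^2 = (118^1)^2 ≡ 118^2 = 13924 ≡ 87 (mod 137)
118^4 = (118^2)^2 ≡ 87^2 = 7569 ≡ 34 (mod 137)
118^8 = (118^4)^2 ≡ 34^2 = 1156 ≡ 60 (mod 137)
118^16 = (118^8)^2 ≡ 60^2 = 3600 ≡ 38 (mod 137)
118^17 = 118^16 · 118^1 ≡ 38 · 118 ≡ 100 (mod 137).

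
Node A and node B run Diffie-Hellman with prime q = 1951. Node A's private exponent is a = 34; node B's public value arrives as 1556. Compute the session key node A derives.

Shared key K = 1556^34 mod 1951.
1556^1 ≡ 1556 (mod 1951)
1556^2 = (1556^1)^2 ≡ 1556^2 = 2421136 ≡ 1896 (mod 1951)
1556^4 = (1556^2)^2 ≡ 1896^2 = 3594816 ≡ 1074 (mod 1951)
1556^8 = (1556^4)^2 ≡ 1074^2 = 1153476 ≡ 435 (mod 1951)
1556^16 = (1556^8)^2 ≡ 435^2 = 189225 ≡ 1929 (mod 1951)
1556^32 = (1556^16)^2 ≡ 1929^2 = 3721041 ≡ 484 (mod 1951)
1556^34 = 1556^32 · 1556^2 ≡ 484 · 1896 ≡ 694 (mod 1951).

694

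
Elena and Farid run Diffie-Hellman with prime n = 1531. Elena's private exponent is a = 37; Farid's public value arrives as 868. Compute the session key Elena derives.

Shared key K = 868^37 mod 1531.
868^1 ≡ 868 (mod 1531)
868^2 = (868^1)^2 ≡ 868^2 = 753424 ≡ 172 (mod 1531)
868^4 = (868^2)^2 ≡ 172^2 = 29584 ≡ 495 (mod 1531)
868^8 = (868^4)^2 ≡ 495^2 = 245025 ≡ 65 (mod 1531)
868^16 = (868^8)^2 ≡ 65^2 = 4225 ≡ 1163 (mod 1531)
868^32 = (868^16)^2 ≡ 1163^2 = 1352569 ≡ 696 (mod 1531)
868^37 = 868^32 · 868^4 · 868^1 ≡ 696 · 495 · 868 ≡ 785 (mod 1531).

785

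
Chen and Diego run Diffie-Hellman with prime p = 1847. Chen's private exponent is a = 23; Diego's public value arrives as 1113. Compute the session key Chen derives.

1082

Shared key K = 1113^23 mod 1847.
1113^1 ≡ 1113 (mod 1847)
1113^2 = (1113^1)^2 ≡ 1113^2 = 1238769 ≡ 1279 (mod 1847)
1113^4 = (1113^2)^2 ≡ 1279^2 = 1635841 ≡ 1246 (mod 1847)
1113^8 = (1113^4)^2 ≡ 1246^2 = 1552516 ≡ 1036 (mod 1847)
1113^16 = (1113^8)^2 ≡ 1036^2 = 1073296 ≡ 189 (mod 1847)
1113^23 = 1113^16 · 1113^4 · 1113^2 · 1113^1 ≡ 189 · 1246 · 1279 · 1113 ≡ 1082 (mod 1847).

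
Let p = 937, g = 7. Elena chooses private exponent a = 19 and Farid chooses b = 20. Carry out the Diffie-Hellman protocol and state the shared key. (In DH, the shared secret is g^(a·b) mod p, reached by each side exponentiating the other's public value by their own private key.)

928

Farid sends B = g^b mod p = 7^20 mod 937.
7^1 ≡ 7 (mod 937)
7^2 = (7^1)^2 ≡ 7^2 = 49 ≡ 49 (mod 937)
7^4 = (7^2)^2 ≡ 49^2 = 2401 ≡ 527 (mod 937)
7^8 = (7^4)^2 ≡ 527^2 = 277729 ≡ 377 (mod 937)
7^16 = (7^8)^2 ≡ 377^2 = 142129 ≡ 642 (mod 937)
7^20 = 7^16 · 7^4 ≡ 642 · 527 ≡ 77 (mod 937).
So B = 77. Elena then computes K = B^a mod p = 77^19 mod 937.
77^1 ≡ 77 (mod 937)
77^2 = (77^1)^2 ≡ 77^2 = 5929 ≡ 307 (mod 937)
77^4 = (77^2)^2 ≡ 307^2 = 94249 ≡ 549 (mod 937)
77^8 = (77^4)^2 ≡ 549^2 = 301401 ≡ 624 (mod 937)
77^16 = (77^8)^2 ≡ 624^2 = 389376 ≡ 521 (mod 937)
77^19 = 77^16 · 77^2 · 77^1 ≡ 521 · 307 · 77 ≡ 928 (mod 937).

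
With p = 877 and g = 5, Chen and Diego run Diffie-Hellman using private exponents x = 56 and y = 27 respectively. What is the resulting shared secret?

102

Diego sends B = g^y mod p = 5^27 mod 877.
5^1 ≡ 5 (mod 877)
5^2 = (5^1)^2 ≡ 5^2 = 25 ≡ 25 (mod 877)
5^4 = (5^2)^2 ≡ 25^2 = 625 ≡ 625 (mod 877)
5^8 = (5^4)^2 ≡ 625^2 = 390625 ≡ 360 (mod 877)
5^16 = (5^8)^2 ≡ 360^2 = 129600 ≡ 681 (mod 877)
5^27 = 5^16 · 5^8 · 5^2 · 5^1 ≡ 681 · 360 · 25 · 5 ≡ 866 (mod 877).
So B = 866. Chen then computes K = B^x mod p = 866^56 mod 877.
866^1 ≡ 866 (mod 877)
866^2 = (866^1)^2 ≡ 866^2 = 749956 ≡ 121 (mod 877)
866^4 = (866^2)^2 ≡ 121^2 = 14641 ≡ 609 (mod 877)
866^8 = (866^4)^2 ≡ 609^2 = 370881 ≡ 787 (mod 877)
866^16 = (866^8)^2 ≡ 787^2 = 619369 ≡ 207 (mod 877)
866^32 = (866^16)^2 ≡ 207^2 = 42849 ≡ 753 (mod 877)
866^56 = 866^32 · 866^16 · 866^8 ≡ 753 · 207 · 787 ≡ 102 (mod 877).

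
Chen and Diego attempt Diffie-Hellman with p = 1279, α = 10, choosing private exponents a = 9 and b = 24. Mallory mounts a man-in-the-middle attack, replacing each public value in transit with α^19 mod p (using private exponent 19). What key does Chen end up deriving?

228

Chen receives Mallory's public value M = 10^19 mod 1279 instead of the honest one.
10^1 ≡ 10 (mod 1279)
10^2 = (10^1)^2 ≡ 10^2 = 100 ≡ 100 (mod 1279)
10^4 = (10^2)^2 ≡ 100^2 = 10000 ≡ 1047 (mod 1279)
10^8 = (10^4)^2 ≡ 1047^2 = 1096209 ≡ 106 (mod 1279)
10^16 = (10^8)^2 ≡ 106^2 = 11236 ≡ 1004 (mod 1279)
10^19 = 10^16 · 10^2 · 10^1 ≡ 1004 · 100 · 10 ≡ 1264 (mod 1279).
So M = 1264. Chen computes K = M^9 mod 1279.
1264^1 ≡ 1264 (mod 1279)
1264^2 = (1264^1)^2 ≡ 1264^2 = 1597696 ≡ 225 (mod 1279)
1264^4 = (1264^2)^2 ≡ 225^2 = 50625 ≡ 744 (mod 1279)
1264^8 = (1264^4)^2 ≡ 744^2 = 553536 ≡ 1008 (mod 1279)
1264^9 = 1264^8 · 1264^1 ≡ 1008 · 1264 ≡ 228 (mod 1279).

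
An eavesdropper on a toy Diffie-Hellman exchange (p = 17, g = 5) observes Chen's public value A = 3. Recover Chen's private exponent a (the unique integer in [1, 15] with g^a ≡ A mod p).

13

Try successive powers of 5 modulo 17:
5^1 ≡ 5
5^2 ≡ 8
5^3 ≡ 6
5^4 ≡ 13
5^5 ≡ 14
5^6 ≡ 2
5^7 ≡ 10
5^8 ≡ 16
5^9 ≡ 12
5^10 ≡ 9
5^11 ≡ 11
5^12 ≡ 4
5^13 ≡ 3
Found: a = 13.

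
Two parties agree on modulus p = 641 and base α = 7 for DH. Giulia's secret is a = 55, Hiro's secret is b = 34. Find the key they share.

Hiro sends B = α^b mod p = 7^34 mod 641.
7^1 ≡ 7 (mod 641)
7^2 = (7^1)^2 ≡ 7^2 = 49 ≡ 49 (mod 641)
7^4 = (7^2)^2 ≡ 49^2 = 2401 ≡ 478 (mod 641)
7^8 = (7^4)^2 ≡ 478^2 = 228484 ≡ 288 (mod 641)
7^16 = (7^8)^2 ≡ 288^2 = 82944 ≡ 255 (mod 641)
7^32 = (7^16)^2 ≡ 255^2 = 65025 ≡ 284 (mod 641)
7^34 = 7^32 · 7^2 ≡ 284 · 49 ≡ 455 (mod 641).
So B = 455. Giulia then computes K = B^a mod p = 455^55 mod 641.
455^1 ≡ 455 (mod 641)
455^2 = (455^1)^2 ≡ 455^2 = 207025 ≡ 623 (mod 641)
455^4 = (455^2)^2 ≡ 623^2 = 388129 ≡ 324 (mod 641)
455^8 = (455^4)^2 ≡ 324^2 = 104976 ≡ 493 (mod 641)
455^16 = (455^8)^2 ≡ 493^2 = 243049 ≡ 110 (mod 641)
455^32 = (455^16)^2 ≡ 110^2 = 12100 ≡ 562 (mod 641)
455^55 = 455^32 · 455^16 · 455^4 · 455^2 · 455^1 ≡ 562 · 110 · 324 · 623 · 455 ≡ 481 (mod 641).

481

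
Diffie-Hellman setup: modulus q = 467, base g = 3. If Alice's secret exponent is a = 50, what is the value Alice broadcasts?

21

Public value = 3^50 (mod 467).
3^1 ≡ 3 (mod 467)
3^2 = (3^1)^2 ≡ 3^2 = 9 ≡ 9 (mod 467)
3^4 = (3^2)^2 ≡ 9^2 = 81 ≡ 81 (mod 467)
3^8 = (3^4)^2 ≡ 81^2 = 6561 ≡ 23 (mod 467)
3^16 = (3^8)^2 ≡ 23^2 = 529 ≡ 62 (mod 467)
3^32 = (3^16)^2 ≡ 62^2 = 3844 ≡ 108 (mod 467)
3^50 = 3^32 · 3^16 · 3^2 ≡ 108 · 62 · 9 ≡ 21 (mod 467).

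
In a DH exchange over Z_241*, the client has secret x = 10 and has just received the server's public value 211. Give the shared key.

177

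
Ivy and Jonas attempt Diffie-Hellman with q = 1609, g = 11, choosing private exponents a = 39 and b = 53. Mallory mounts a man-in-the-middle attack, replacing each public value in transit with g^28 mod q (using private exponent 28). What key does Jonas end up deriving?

162

Jonas receives Mallory's public value M = 11^28 mod 1609 instead of the honest one.
11^1 ≡ 11 (mod 1609)
11^2 = (11^1)^2 ≡ 11^2 = 121 ≡ 121 (mod 1609)
11^4 = (11^2)^2 ≡ 121^2 = 14641 ≡ 160 (mod 1609)
11^8 = (11^4)^2 ≡ 160^2 = 25600 ≡ 1465 (mod 1609)
11^16 = (11^8)^2 ≡ 1465^2 = 2146225 ≡ 1428 (mod 1609)
11^28 = 11^16 · 11^8 · 11^4 ≡ 1428 · 1465 · 160 ≡ 1321 (mod 1609).
So M = 1321. Jonas computes K = M^53 mod 1609.
1321^1 ≡ 1321 (mod 1609)
1321^2 = (1321^1)^2 ≡ 1321^2 = 1745041 ≡ 885 (mod 1609)
1321^4 = (1321^2)^2 ≡ 885^2 = 783225 ≡ 1251 (mod 1609)
1321^8 = (1321^4)^2 ≡ 1251^2 = 1565001 ≡ 1053 (mod 1609)
1321^16 = (1321^8)^2 ≡ 1053^2 = 1108809 ≡ 208 (mod 1609)
1321^32 = (1321^16)^2 ≡ 208^2 = 43264 ≡ 1430 (mod 1609)
1321^53 = 1321^32 · 1321^16 · 1321^4 · 1321^1 ≡ 1430 · 208 · 1251 · 1321 ≡ 162 (mod 1609).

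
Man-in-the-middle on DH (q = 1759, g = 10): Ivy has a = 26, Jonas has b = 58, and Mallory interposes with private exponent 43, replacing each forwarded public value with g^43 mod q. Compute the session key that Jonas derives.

1513

Jonas receives Mallory's public value M = 10^43 mod 1759 instead of the honest one.
10^1 ≡ 10 (mod 1759)
10^2 = (10^1)^2 ≡ 10^2 = 100 ≡ 100 (mod 1759)
10^4 = (10^2)^2 ≡ 100^2 = 10000 ≡ 1205 (mod 1759)
10^8 = (10^4)^2 ≡ 1205^2 = 1452025 ≡ 850 (mod 1759)
10^16 = (10^8)^2 ≡ 850^2 = 722500 ≡ 1310 (mod 1759)
10^32 = (10^16)^2 ≡ 1310^2 = 1716100 ≡ 1075 (mod 1759)
10^43 = 10^32 · 10^8 · 10^2 · 10^1 ≡ 1075 · 850 · 100 · 10 ≡ 511 (mod 1759).
So M = 511. Jonas computes K = M^58 mod 1759.
511^1 ≡ 511 (mod 1759)
511^2 = (511^1)^2 ≡ 511^2 = 261121 ≡ 789 (mod 1759)
511^4 = (511^2)^2 ≡ 789^2 = 622521 ≡ 1594 (mod 1759)
511^8 = (511^4)^2 ≡ 1594^2 = 2540836 ≡ 840 (mod 1759)
511^16 = (511^8)^2 ≡ 840^2 = 705600 ≡ 241 (mod 1759)
511^32 = (511^16)^2 ≡ 241^2 = 58081 ≡ 34 (mod 1759)
511^58 = 511^32 · 511^16 · 511^8 · 511^2 ≡ 34 · 241 · 840 · 789 ≡ 1513 (mod 1759).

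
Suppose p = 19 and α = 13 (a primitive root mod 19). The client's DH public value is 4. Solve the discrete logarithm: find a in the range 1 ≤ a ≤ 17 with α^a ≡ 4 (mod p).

4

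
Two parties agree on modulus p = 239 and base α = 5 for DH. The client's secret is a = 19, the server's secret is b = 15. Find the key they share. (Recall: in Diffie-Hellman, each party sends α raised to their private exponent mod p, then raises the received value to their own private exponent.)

145

The client sends A = α^a mod p = 5^19 mod 239.
5^1 ≡ 5 (mod 239)
5^2 = (5^1)^2 ≡ 5^2 = 25 ≡ 25 (mod 239)
5^4 = (5^2)^2 ≡ 25^2 = 625 ≡ 147 (mod 239)
5^8 = (5^4)^2 ≡ 147^2 = 21609 ≡ 99 (mod 239)
5^16 = (5^8)^2 ≡ 99^2 = 9801 ≡ 2 (mod 239)
5^19 = 5^16 · 5^2 · 5^1 ≡ 2 · 25 · 5 ≡ 11 (mod 239).
So A = 11. The server then computes K = A^b mod p = 11^15 mod 239.
11^1 ≡ 11 (mod 239)
11^2 = (11^1)^2 ≡ 11^2 = 121 ≡ 121 (mod 239)
11^4 = (11^2)^2 ≡ 121^2 = 14641 ≡ 62 (mod 239)
11^8 = (11^4)^2 ≡ 62^2 = 3844 ≡ 20 (mod 239)
11^15 = 11^8 · 11^4 · 11^2 · 11^1 ≡ 20 · 62 · 121 · 11 ≡ 145 (mod 239).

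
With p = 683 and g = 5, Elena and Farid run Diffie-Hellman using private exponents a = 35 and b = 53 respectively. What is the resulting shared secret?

528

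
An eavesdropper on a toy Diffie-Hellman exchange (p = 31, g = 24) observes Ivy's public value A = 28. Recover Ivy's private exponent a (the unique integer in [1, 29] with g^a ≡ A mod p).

22

Try successive powers of 24 modulo 31:
24^1 ≡ 24
24^2 ≡ 18
24^3 ≡ 29
24^4 ≡ 14
24^5 ≡ 26
24^6 ≡ 4
24^7 ≡ 3
24^8 ≡ 10
24^9 ≡ 23
24^10 ≡ 25
24^11 ≡ 11
24^12 ≡ 16
24^13 ≡ 12
24^14 ≡ 9
24^15 ≡ 30
24^16 ≡ 7
24^17 ≡ 13
24^18 ≡ 2
24^19 ≡ 17
24^20 ≡ 5
24^21 ≡ 27
24^22 ≡ 28
Found: a = 22.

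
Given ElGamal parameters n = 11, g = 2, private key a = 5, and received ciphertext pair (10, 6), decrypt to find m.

Shared mask s = c₁^a mod n = 10^5 mod 11.
10^1 ≡ 10 (mod 11)
10^2 = (10^1)^2 ≡ 10^2 = 100 ≡ 1 (mod 11)
10^4 = (10^2)^2 ≡ 1^2 = 1 ≡ 1 (mod 11)
10^5 = 10^4 · 10^1 ≡ 1 · 10 ≡ 10 (mod 11).
So s = 10; s⁻¹ ≡ 10 (mod 11).
m = c₂ · s⁻¹ mod 11 = 6 · 10 mod 11 = 5.

5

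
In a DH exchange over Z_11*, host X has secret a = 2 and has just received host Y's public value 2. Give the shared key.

Shared key K = 2^2 mod 11.
2^1 ≡ 2 (mod 11)
2^2 = (2^1)^2 ≡ 2^2 = 4 ≡ 4 (mod 11)

4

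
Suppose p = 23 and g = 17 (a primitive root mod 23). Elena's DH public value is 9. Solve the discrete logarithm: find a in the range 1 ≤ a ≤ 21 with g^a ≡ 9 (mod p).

14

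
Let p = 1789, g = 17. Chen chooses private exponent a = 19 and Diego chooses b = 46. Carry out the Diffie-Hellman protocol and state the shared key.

Diego sends B = g^b mod p = 17^46 mod 1789.
17^1 ≡ 17 (mod 1789)
17^2 = (17^1)^2 ≡ 17^2 = 289 ≡ 289 (mod 1789)
17^4 = (17^2)^2 ≡ 289^2 = 83521 ≡ 1227 (mod 1789)
17^8 = (17^4)^2 ≡ 1227^2 = 1505529 ≡ 980 (mod 1789)
17^16 = (17^8)^2 ≡ 980^2 = 960400 ≡ 1496 (mod 1789)
17^32 = (17^16)^2 ≡ 1496^2 = 2238016 ≡ 1766 (mod 1789)
17^46 = 17^32 · 17^8 · 17^4 · 17^2 ≡ 1766 · 980 · 1227 · 289 ≡ 1249 (mod 1789).
So B = 1249. Chen then computes K = B^a mod p = 1249^19 mod 1789.
1249^1 ≡ 1249 (mod 1789)
1249^2 = (1249^1)^2 ≡ 1249^2 = 1560001 ≡ 1782 (mod 1789)
1249^4 = (1249^2)^2 ≡ 1782^2 = 3175524 ≡ 49 (mod 1789)
1249^8 = (1249^4)^2 ≡ 49^2 = 2401 ≡ 612 (mod 1789)
1249^16 = (1249^8)^2 ≡ 612^2 = 374544 ≡ 643 (mod 1789)
1249^19 = 1249^16 · 1249^2 · 1249^1 ≡ 643 · 1782 · 1249 ≡ 1078 (mod 1789).

1078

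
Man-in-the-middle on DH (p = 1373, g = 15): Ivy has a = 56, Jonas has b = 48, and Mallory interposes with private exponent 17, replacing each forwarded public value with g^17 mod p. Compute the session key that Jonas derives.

Jonas receives Mallory's public value M = 15^17 mod 1373 instead of the honest one.
15^1 ≡ 15 (mod 1373)
15^2 = (15^1)^2 ≡ 15^2 = 225 ≡ 225 (mod 1373)
15^4 = (15^2)^2 ≡ 225^2 = 50625 ≡ 1197 (mod 1373)
15^8 = (15^4)^2 ≡ 1197^2 = 1432809 ≡ 770 (mod 1373)
15^16 = (15^8)^2 ≡ 770^2 = 592900 ≡ 1137 (mod 1373)
15^17 = 15^16 · 15^1 ≡ 1137 · 15 ≡ 579 (mod 1373).
So M = 579. Jonas computes K = M^48 mod 1373.
579^1 ≡ 579 (mod 1373)
579^2 = (579^1)^2 ≡ 579^2 = 335241 ≡ 229 (mod 1373)
579^4 = (579^2)^2 ≡ 229^2 = 52441 ≡ 267 (mod 1373)
579^8 = (579^4)^2 ≡ 267^2 = 71289 ≡ 1266 (mod 1373)
579^16 = (579^8)^2 ≡ 1266^2 = 1602756 ≡ 465 (mod 1373)
579^32 = (579^16)^2 ≡ 465^2 = 216225 ≡ 664 (mod 1373)
579^48 = 579^32 · 579^16 ≡ 664 · 465 ≡ 1208 (mod 1373).

1208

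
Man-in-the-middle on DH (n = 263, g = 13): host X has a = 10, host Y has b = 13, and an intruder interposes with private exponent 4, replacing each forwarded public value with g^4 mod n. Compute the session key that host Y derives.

Host Y receives an intruder's public value M = 13^4 mod 263 instead of the honest one.
13^1 ≡ 13 (mod 263)
13^2 = (13^1)^2 ≡ 13^2 = 169 ≡ 169 (mod 263)
13^4 = (13^2)^2 ≡ 169^2 = 28561 ≡ 157 (mod 263)
So M = 157. Host Y computes K = M^13 mod 263.
157^1 ≡ 157 (mod 263)
157^2 = (157^1)^2 ≡ 157^2 = 24649 ≡ 190 (mod 263)
157^4 = (157^2)^2 ≡ 190^2 = 36100 ≡ 69 (mod 263)
157^8 = (157^4)^2 ≡ 69^2 = 4761 ≡ 27 (mod 263)
157^13 = 157^8 · 157^4 · 157^1 ≡ 27 · 69 · 157 ≡ 35 (mod 263).

35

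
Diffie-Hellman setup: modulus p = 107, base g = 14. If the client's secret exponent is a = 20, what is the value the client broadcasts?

Public value = 14^20 (mod 107).
14^1 ≡ 14 (mod 107)
14^2 = (14^1)^2 ≡ 14^2 = 196 ≡ 89 (mod 107)
14^4 = (14^2)^2 ≡ 89^2 = 7921 ≡ 3 (mod 107)
14^8 = (14^4)^2 ≡ 3^2 = 9 ≡ 9 (mod 107)
14^16 = (14^8)^2 ≡ 9^2 = 81 ≡ 81 (mod 107)
14^20 = 14^16 · 14^4 ≡ 81 · 3 ≡ 29 (mod 107).

29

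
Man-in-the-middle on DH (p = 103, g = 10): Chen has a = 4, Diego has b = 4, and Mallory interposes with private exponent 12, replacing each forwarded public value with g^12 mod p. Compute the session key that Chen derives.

79

Chen receives Mallory's public value M = 10^12 mod 103 instead of the honest one.
10^1 ≡ 10 (mod 103)
10^2 = (10^1)^2 ≡ 10^2 = 100 ≡ 100 (mod 103)
10^4 = (10^2)^2 ≡ 100^2 = 10000 ≡ 9 (mod 103)
10^8 = (10^4)^2 ≡ 9^2 = 81 ≡ 81 (mod 103)
10^12 = 10^8 · 10^4 ≡ 81 · 9 ≡ 8 (mod 103).
So M = 8. Chen computes K = M^4 mod 103.
8^1 ≡ 8 (mod 103)
8^2 = (8^1)^2 ≡ 8^2 = 64 ≡ 64 (mod 103)
8^4 = (8^2)^2 ≡ 64^2 = 4096 ≡ 79 (mod 103)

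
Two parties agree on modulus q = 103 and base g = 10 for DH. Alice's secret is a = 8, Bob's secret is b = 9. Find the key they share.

Bob sends B = g^b mod q = 10^9 mod 103.
10^1 ≡ 10 (mod 103)
10^2 = (10^1)^2 ≡ 10^2 = 100 ≡ 100 (mod 103)
10^4 = (10^2)^2 ≡ 100^2 = 10000 ≡ 9 (mod 103)
10^8 = (10^4)^2 ≡ 9^2 = 81 ≡ 81 (mod 103)
10^9 = 10^8 · 10^1 ≡ 81 · 10 ≡ 89 (mod 103).
So B = 89. Alice then computes K = B^a mod q = 89^8 mod 103.
89^1 ≡ 89 (mod 103)
89^2 = (89^1)^2 ≡ 89^2 = 7921 ≡ 93 (mod 103)
89^4 = (89^2)^2 ≡ 93^2 = 8649 ≡ 100 (mod 103)
89^8 = (89^4)^2 ≡ 100^2 = 10000 ≡ 9 (mod 103)

9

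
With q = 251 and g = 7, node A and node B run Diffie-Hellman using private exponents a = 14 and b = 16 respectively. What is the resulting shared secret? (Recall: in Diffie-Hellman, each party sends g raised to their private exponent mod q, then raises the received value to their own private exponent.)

103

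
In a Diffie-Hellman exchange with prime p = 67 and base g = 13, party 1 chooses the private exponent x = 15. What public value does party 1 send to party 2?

Public value = 13^15 (mod 67).
13^1 ≡ 13 (mod 67)
13^2 = (13^1)^2 ≡ 13^2 = 169 ≡ 35 (mod 67)
13^4 = (13^2)^2 ≡ 35^2 = 1225 ≡ 19 (mod 67)
13^8 = (13^4)^2 ≡ 19^2 = 361 ≡ 26 (mod 67)
13^15 = 13^8 · 13^4 · 13^2 · 13^1 ≡ 26 · 19 · 35 · 13 ≡ 52 (mod 67).

52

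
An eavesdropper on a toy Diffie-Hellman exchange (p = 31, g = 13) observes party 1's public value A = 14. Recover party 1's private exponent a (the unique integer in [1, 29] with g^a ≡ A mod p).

Try successive powers of 13 modulo 31:
13^1 ≡ 13
13^2 ≡ 14
Found: a = 2.

2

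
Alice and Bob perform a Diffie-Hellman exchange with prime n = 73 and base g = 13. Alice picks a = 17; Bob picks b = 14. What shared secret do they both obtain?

Alice sends A = g^a mod n = 13^17 mod 73.
13^1 ≡ 13 (mod 73)
13^2 = (13^1)^2 ≡ 13^2 = 169 ≡ 23 (mod 73)
13^4 = (13^2)^2 ≡ 23^2 = 529 ≡ 18 (mod 73)
13^8 = (13^4)^2 ≡ 18^2 = 324 ≡ 32 (mod 73)
13^16 = (13^8)^2 ≡ 32^2 = 1024 ≡ 2 (mod 73)
13^17 = 13^16 · 13^1 ≡ 2 · 13 ≡ 26 (mod 73).
So A = 26. Bob then computes K = A^b mod n = 26^14 mod 73.
26^1 ≡ 26 (mod 73)
26^2 = (26^1)^2 ≡ 26^2 = 676 ≡ 19 (mod 73)
26^4 = (26^2)^2 ≡ 19^2 = 361 ≡ 69 (mod 73)
26^8 = (26^4)^2 ≡ 69^2 = 4761 ≡ 16 (mod 73)
26^14 = 26^8 · 26^4 · 26^2 ≡ 16 · 69 · 19 ≡ 25 (mod 73).

25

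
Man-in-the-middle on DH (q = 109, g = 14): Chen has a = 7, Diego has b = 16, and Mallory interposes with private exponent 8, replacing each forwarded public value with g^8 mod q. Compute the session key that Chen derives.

22

Chen receives Mallory's public value M = 14^8 mod 109 instead of the honest one.
14^1 ≡ 14 (mod 109)
14^2 = (14^1)^2 ≡ 14^2 = 196 ≡ 87 (mod 109)
14^4 = (14^2)^2 ≡ 87^2 = 7569 ≡ 48 (mod 109)
14^8 = (14^4)^2 ≡ 48^2 = 2304 ≡ 15 (mod 109)
So M = 15. Chen computes K = M^7 mod 109.
15^1 ≡ 15 (mod 109)
15^2 = (15^1)^2 ≡ 15^2 = 225 ≡ 7 (mod 109)
15^4 = (15^2)^2 ≡ 7^2 = 49 ≡ 49 (mod 109)
15^7 = 15^4 · 15^2 · 15^1 ≡ 49 · 7 · 15 ≡ 22 (mod 109).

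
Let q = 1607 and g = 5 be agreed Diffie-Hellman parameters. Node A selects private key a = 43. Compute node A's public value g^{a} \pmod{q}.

932

Public value = 5^{43} \pmod{1607}.
5^1 ≡ 5 (mod 1607)
5^2 = (5^1)^2 ≡ 5^2 = 25 ≡ 25 (mod 1607)
5^4 = (5^2)^2 ≡ 25^2 = 625 ≡ 625 (mod 1607)
5^8 = (5^4)^2 ≡ 625^2 = 390625 ≡ 124 (mod 1607)
5^16 = (5^8)^2 ≡ 124^2 = 15376 ≡ 913 (mod 1607)
5^32 = (5^16)^2 ≡ 913^2 = 833569 ≡ 1143 (mod 1607)
5^43 = 5^32 · 5^8 · 5^2 · 5^1 ≡ 1143 · 124 · 25 · 5 ≡ 932 (mod 1607).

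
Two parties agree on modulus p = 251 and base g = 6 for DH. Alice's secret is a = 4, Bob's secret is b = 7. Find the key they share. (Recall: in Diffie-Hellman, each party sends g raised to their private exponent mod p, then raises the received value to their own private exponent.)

Bob sends B = g^b mod p = 6^7 mod 251.
6^1 ≡ 6 (mod 251)
6^2 = (6^1)^2 ≡ 6^2 = 36 ≡ 36 (mod 251)
6^4 = (6^2)^2 ≡ 36^2 = 1296 ≡ 41 (mod 251)
6^7 = 6^4 · 6^2 · 6^1 ≡ 41 · 36 · 6 ≡ 71 (mod 251).
So B = 71. Alice then computes K = B^a mod p = 71^4 mod 251.
71^1 ≡ 71 (mod 251)
71^2 = (71^1)^2 ≡ 71^2 = 5041 ≡ 21 (mod 251)
71^4 = (71^2)^2 ≡ 21^2 = 441 ≡ 190 (mod 251)

190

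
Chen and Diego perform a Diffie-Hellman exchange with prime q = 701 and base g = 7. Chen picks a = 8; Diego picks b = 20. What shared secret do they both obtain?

584

Diego sends B = g^b mod q = 7^20 mod 701.
7^1 ≡ 7 (mod 701)
7^2 = (7^1)^2 ≡ 7^2 = 49 ≡ 49 (mod 701)
7^4 = (7^2)^2 ≡ 49^2 = 2401 ≡ 298 (mod 701)
7^8 = (7^4)^2 ≡ 298^2 = 88804 ≡ 478 (mod 701)
7^16 = (7^8)^2 ≡ 478^2 = 228484 ≡ 659 (mod 701)
7^20 = 7^16 · 7^4 ≡ 659 · 298 ≡ 102 (mod 701).
So B = 102. Chen then computes K = B^a mod q = 102^8 mod 701.
102^1 ≡ 102 (mod 701)
102^2 = (102^1)^2 ≡ 102^2 = 10404 ≡ 590 (mod 701)
102^4 = (102^2)^2 ≡ 590^2 = 348100 ≡ 404 (mod 701)
102^8 = (102^4)^2 ≡ 404^2 = 163216 ≡ 584 (mod 701)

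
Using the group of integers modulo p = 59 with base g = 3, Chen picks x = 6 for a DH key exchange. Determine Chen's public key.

21

Public value = 3^6 (mod 59).
3^1 ≡ 3 (mod 59)
3^2 = (3^1)^2 ≡ 3^2 = 9 ≡ 9 (mod 59)
3^4 = (3^2)^2 ≡ 9^2 = 81 ≡ 22 (mod 59)
3^6 = 3^4 · 3^2 ≡ 22 · 9 ≡ 21 (mod 59).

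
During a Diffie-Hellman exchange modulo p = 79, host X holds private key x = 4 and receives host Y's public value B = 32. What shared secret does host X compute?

Shared key K = 32^4 mod 79.
32^1 ≡ 32 (mod 79)
32^2 = (32^1)^2 ≡ 32^2 = 1024 ≡ 76 (mod 79)
32^4 = (32^2)^2 ≡ 76^2 = 5776 ≡ 9 (mod 79)

9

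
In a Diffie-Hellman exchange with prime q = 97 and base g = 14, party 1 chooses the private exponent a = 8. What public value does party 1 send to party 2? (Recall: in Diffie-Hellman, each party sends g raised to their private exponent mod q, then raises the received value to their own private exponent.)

Public value = 14^8 mod 97.
14^1 ≡ 14 (mod 97)
14^2 = (14^1)^2 ≡ 14^2 = 196 ≡ 2 (mod 97)
14^4 = (14^2)^2 ≡ 2^2 = 4 ≡ 4 (mod 97)
14^8 = (14^4)^2 ≡ 4^2 = 16 ≡ 16 (mod 97)

16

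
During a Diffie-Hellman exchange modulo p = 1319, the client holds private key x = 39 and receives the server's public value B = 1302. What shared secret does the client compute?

Shared key K = 1302^39 mod 1319.
1302^1 ≡ 1302 (mod 1319)
1302^2 = (1302^1)^2 ≡ 1302^2 = 1695204 ≡ 289 (mod 1319)
1302^4 = (1302^2)^2 ≡ 289^2 = 83521 ≡ 424 (mod 1319)
1302^8 = (1302^4)^2 ≡ 424^2 = 179776 ≡ 392 (mod 1319)
1302^16 = (1302^8)^2 ≡ 392^2 = 153664 ≡ 660 (mod 1319)
1302^32 = (1302^16)^2 ≡ 660^2 = 435600 ≡ 330 (mod 1319)
1302^39 = 1302^32 · 1302^4 · 1302^2 · 1302^1 ≡ 330 · 424 · 289 · 1302 ≡ 227 (mod 1319).

227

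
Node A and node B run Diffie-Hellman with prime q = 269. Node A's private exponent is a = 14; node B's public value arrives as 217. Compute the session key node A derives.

205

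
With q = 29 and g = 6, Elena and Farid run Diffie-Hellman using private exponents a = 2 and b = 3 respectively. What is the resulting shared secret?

Elena sends A = g^a mod q = 6^2 mod 29.
6^1 ≡ 6 (mod 29)
6^2 = (6^1)^2 ≡ 6^2 = 36 ≡ 7 (mod 29)
So A = 7. Farid then computes K = A^b mod q = 7^3 mod 29.
7^1 ≡ 7 (mod 29)
7^2 = (7^1)^2 ≡ 7^2 = 49 ≡ 20 (mod 29)
7^3 = 7^2 · 7^1 ≡ 20 · 7 ≡ 24 (mod 29).

24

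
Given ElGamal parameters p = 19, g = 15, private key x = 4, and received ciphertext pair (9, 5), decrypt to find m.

4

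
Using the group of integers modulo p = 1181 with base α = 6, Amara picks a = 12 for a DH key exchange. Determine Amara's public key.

Public value = 6^12 mod 1181.
6^1 ≡ 6 (mod 1181)
6^2 = (6^1)^2 ≡ 6^2 = 36 ≡ 36 (mod 1181)
6^4 = (6^2)^2 ≡ 36^2 = 1296 ≡ 115 (mod 1181)
6^8 = (6^4)^2 ≡ 115^2 = 13225 ≡ 234 (mod 1181)
6^12 = 6^8 · 6^4 ≡ 234 · 115 ≡ 928 (mod 1181).

928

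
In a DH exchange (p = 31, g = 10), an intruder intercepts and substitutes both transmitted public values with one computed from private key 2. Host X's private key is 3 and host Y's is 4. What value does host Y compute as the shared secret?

14

Host Y receives an intruder's public value M = 10^2 mod 31 instead of the honest one.
10^1 ≡ 10 (mod 31)
10^2 = (10^1)^2 ≡ 10^2 = 100 ≡ 7 (mod 31)
So M = 7. Host Y computes K = M^4 mod 31.
7^1 ≡ 7 (mod 31)
7^2 = (7^1)^2 ≡ 7^2 = 49 ≡ 18 (mod 31)
7^4 = (7^2)^2 ≡ 18^2 = 324 ≡ 14 (mod 31)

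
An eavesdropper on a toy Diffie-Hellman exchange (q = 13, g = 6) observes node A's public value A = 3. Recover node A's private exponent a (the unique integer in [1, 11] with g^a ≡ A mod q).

Try successive powers of 6 modulo 13:
6^1 ≡ 6
6^2 ≡ 10
6^3 ≡ 8
6^4 ≡ 9
6^5 ≡ 2
6^6 ≡ 12
6^7 ≡ 7
6^8 ≡ 3
Found: a = 8.

8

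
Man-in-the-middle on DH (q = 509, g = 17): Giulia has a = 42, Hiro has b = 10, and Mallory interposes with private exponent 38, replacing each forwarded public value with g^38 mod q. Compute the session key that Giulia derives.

408

Giulia receives Mallory's public value M = 17^38 mod 509 instead of the honest one.
17^1 ≡ 17 (mod 509)
17^2 = (17^1)^2 ≡ 17^2 = 289 ≡ 289 (mod 509)
17^4 = (17^2)^2 ≡ 289^2 = 83521 ≡ 45 (mod 509)
17^8 = (17^4)^2 ≡ 45^2 = 2025 ≡ 498 (mod 509)
17^16 = (17^8)^2 ≡ 498^2 = 248004 ≡ 121 (mod 509)
17^32 = (17^16)^2 ≡ 121^2 = 14641 ≡ 389 (mod 509)
17^38 = 17^32 · 17^4 · 17^2 ≡ 389 · 45 · 289 ≡ 503 (mod 509).
So M = 503. Giulia computes K = M^42 mod 509.
503^1 ≡ 503 (mod 509)
503^2 = (503^1)^2 ≡ 503^2 = 253009 ≡ 36 (mod 509)
503^4 = (503^2)^2 ≡ 36^2 = 1296 ≡ 278 (mod 509)
503^8 = (503^4)^2 ≡ 278^2 = 77284 ≡ 425 (mod 509)
503^16 = (503^8)^2 ≡ 425^2 = 180625 ≡ 439 (mod 509)
503^32 = (503^16)^2 ≡ 439^2 = 192721 ≡ 319 (mod 509)
503^42 = 503^32 · 503^8 · 503^2 ≡ 319 · 425 · 36 ≡ 408 (mod 509).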